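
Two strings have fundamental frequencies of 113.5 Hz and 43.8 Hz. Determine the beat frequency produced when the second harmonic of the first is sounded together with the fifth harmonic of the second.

Second harmonic of the first: 2·113.5 = 227.0 Hz.
Fifth harmonic of the second: 5·43.8 = 219.0 Hz.
f_beat = |227.0 − 219.0| = 8.0 Hz.

8.0 Hz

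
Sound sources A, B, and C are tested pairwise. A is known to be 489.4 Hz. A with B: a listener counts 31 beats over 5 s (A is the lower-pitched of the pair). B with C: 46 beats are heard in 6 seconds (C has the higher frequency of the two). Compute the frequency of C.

A–B: Beat frequency = 31/5 = 6.2 Hz.
B is above A, so f_B = 489.4 + 6.2 = 495.6 Hz.
B–C: Beat frequency = 46/6 = 7.6667 Hz.
C is above B, so f_C = 495.6 + 7.6667 = 503.2667 Hz.

503.2667 Hz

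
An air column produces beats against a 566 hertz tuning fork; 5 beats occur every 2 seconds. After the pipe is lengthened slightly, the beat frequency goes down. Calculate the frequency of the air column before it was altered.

568.5 Hz

Beat frequency = 5/2 = 2.5 Hz.
|f − 566| = 2.5, so the air column was at either 563.5 Hz or 568.5 Hz.
A longer pipe has a lower fundamental; the adjustment lowers the air column's frequency.
The beat rate fell, so the adjustment moved the air column toward 566 Hz — it must have started above the reference.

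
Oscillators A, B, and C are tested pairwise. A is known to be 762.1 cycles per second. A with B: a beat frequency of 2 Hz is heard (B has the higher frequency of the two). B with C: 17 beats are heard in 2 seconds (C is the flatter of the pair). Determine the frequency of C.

755.6 Hz

B is above A, so f_B = 762.1 + 2 = 764.1 Hz.
B–C: Beat frequency = 17/2 = 8.5 Hz.
C is below B, so f_C = 764.1 − 8.5 = 755.6 Hz.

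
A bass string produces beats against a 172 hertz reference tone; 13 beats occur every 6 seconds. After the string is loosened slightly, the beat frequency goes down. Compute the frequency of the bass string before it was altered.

174.1667 Hz

Beat frequency = 13/6 = 2.1667 Hz.
|f − 172| = 2.1667, so the bass string was at either 169.8333 Hz or 174.1667 Hz.
Reducing tension lowers a string's frequency; the adjustment lowers the bass string's frequency.
The beat rate fell, so the adjustment moved the bass string toward 172 Hz — it must have started above the reference.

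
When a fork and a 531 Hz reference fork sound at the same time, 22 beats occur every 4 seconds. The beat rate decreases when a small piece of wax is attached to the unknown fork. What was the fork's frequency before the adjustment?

Beat frequency = 22/4 = 5.5 Hz.
|f − 531| = 5.5, so the fork was at either 525.5 Hz or 536.5 Hz.
Loading a fork with wax lowers its frequency; the adjustment lowers the fork's frequency.
The beat rate fell, so the adjustment moved the fork toward 531 Hz — it must have started above the reference.

536.5 Hz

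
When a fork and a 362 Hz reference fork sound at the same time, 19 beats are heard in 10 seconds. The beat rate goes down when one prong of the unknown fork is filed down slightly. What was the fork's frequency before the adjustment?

Beat frequency = 19/10 = 1.9 Hz.
|f − 362| = 1.9, so the fork was at either 360.1 Hz or 363.9 Hz.
Filing a prong removes mass and raises the fork's frequency; the adjustment raises the fork's frequency.
The beat rate fell, so the adjustment moved the fork toward 362 Hz — it must have started below the reference.

360.1 Hz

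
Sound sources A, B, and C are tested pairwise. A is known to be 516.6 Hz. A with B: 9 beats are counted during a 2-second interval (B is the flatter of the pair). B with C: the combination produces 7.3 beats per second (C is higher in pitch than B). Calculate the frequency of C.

A–B: Beat frequency = 9/2 = 4.5 Hz.
B is below A, so f_B = 516.6 − 4.5 = 512.1 Hz.
C is above B, so f_C = 512.1 + 7.3 = 519.4 Hz.

519.4 Hz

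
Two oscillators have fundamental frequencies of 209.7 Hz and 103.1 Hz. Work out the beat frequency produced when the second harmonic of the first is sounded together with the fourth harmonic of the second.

Second harmonic of the first: 2·209.7 = 419.4 Hz.
Fourth harmonic of the second: 4·103.1 = 412.4 Hz.
f_beat = |419.4 − 412.4| = 7.0 Hz.

7.0 Hz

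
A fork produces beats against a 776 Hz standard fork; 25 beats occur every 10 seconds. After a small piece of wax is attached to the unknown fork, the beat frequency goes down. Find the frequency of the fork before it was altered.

778.5 Hz

Beat frequency = 25/10 = 2.5 Hz.
|f − 776| = 2.5, so the fork was at either 773.5 Hz or 778.5 Hz.
Loading a fork with wax lowers its frequency; the adjustment lowers the fork's frequency.
The beat rate fell, so the adjustment moved the fork toward 776 Hz — it must have started above the reference.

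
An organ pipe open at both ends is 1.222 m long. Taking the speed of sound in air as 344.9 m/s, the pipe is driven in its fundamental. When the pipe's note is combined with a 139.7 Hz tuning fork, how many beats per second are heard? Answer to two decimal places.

Open pipe: f_n = n·v/(2L) = 1·344.9/(2·1.222) = 141.1211 Hz.
f_beat = |141.1211 − 139.7| = 1.42 Hz.

1.42 Hz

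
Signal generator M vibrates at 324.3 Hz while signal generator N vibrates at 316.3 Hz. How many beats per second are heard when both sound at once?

f_beat = |f₁ − f₂|.
|324.3 − 316.3| = 8 Hz.

8 Hz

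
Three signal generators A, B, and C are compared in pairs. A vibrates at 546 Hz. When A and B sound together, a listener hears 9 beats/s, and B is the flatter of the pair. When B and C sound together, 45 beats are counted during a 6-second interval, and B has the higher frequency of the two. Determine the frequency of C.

B is below A, so f_B = 546 − 9 = 537 Hz.
B–C: Beat frequency = 45/6 = 7.5 Hz.
C is below B, so f_C = 537 − 7.5 = 529.5 Hz.

529.5 Hz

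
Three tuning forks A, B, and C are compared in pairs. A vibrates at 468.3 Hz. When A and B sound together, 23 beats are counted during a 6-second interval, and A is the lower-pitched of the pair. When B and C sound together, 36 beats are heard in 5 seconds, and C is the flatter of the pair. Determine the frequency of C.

A–B: Beat frequency = 23/6 = 3.8333 Hz.
B is above A, so f_B = 468.3 + 3.8333 = 472.1333 Hz.
B–C: Beat frequency = 36/5 = 7.2 Hz.
C is below B, so f_C = 472.1333 − 7.2 = 464.9333 Hz.

464.9333 Hz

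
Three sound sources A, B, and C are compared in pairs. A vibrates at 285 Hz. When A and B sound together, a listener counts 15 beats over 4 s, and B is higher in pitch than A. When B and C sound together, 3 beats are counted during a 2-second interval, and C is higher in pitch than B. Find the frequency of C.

A–B: Beat frequency = 15/4 = 3.75 Hz.
B is above A, so f_B = 285 + 3.75 = 288.75 Hz.
B–C: Beat frequency = 3/2 = 1.5 Hz.
C is above B, so f_C = 288.75 + 1.5 = 290.25 Hz.

290.25 Hz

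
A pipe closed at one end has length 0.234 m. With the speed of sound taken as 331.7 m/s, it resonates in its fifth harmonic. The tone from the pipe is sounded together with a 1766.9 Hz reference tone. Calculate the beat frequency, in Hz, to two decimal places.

5.00 Hz

Closed pipe (odd harmonics): f_n = n·v/(4L) = 5·331.7/(4·0.234) = 1771.9017 Hz.
f_beat = |1771.9017 − 1766.9| = 5.00 Hz.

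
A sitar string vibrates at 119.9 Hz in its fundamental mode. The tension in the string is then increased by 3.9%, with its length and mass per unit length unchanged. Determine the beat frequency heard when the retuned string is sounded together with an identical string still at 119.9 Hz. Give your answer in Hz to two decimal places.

2.32 Hz

For a string, f ∝ √T, so the new frequency is 119.9·√1.039 = 122.2157 Hz.
f_beat = |122.2157 − 119.9| = 2.32 Hz.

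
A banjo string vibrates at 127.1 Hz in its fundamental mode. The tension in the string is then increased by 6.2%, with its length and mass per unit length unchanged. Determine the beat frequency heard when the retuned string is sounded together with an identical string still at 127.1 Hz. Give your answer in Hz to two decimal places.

3.88 Hz

For a string, f ∝ √T, so the new frequency is 127.1·√1.062 = 130.9809 Hz.
f_beat = |130.9809 − 127.1| = 3.88 Hz.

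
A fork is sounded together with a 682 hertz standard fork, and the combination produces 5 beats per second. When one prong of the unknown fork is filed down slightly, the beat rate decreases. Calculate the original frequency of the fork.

|f − 682| = 5, so the fork was at either 677 Hz or 687 Hz.
Filing a prong removes mass and raises the fork's frequency; the adjustment raises the fork's frequency.
The beat rate fell, so the adjustment moved the fork toward 682 Hz — it must have started below the reference.

677 Hz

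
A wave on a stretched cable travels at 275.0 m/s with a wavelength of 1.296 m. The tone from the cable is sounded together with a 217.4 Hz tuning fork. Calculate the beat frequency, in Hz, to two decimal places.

Source frequency f = v/λ = 275.0/1.296 = 212.1914 Hz.
f_beat = |212.1914 − 217.4| = 5.21 Hz.

5.21 Hz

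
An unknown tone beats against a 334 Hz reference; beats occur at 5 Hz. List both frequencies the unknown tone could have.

329 Hz or 339 Hz

|f − 334| = 5, so f = 334 ± 5.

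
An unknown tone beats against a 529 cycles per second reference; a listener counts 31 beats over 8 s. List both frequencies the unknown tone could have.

525.125 Hz or 532.875 Hz

Beat frequency = 31/8 = 3.875 Hz.
|f − 529| = 3.875, so f = 529 ± 3.875.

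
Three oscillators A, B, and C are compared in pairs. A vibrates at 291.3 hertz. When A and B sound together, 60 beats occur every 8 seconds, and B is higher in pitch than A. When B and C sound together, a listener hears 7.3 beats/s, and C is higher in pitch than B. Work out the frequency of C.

A–B: Beat frequency = 60/8 = 7.5 Hz.
B is above A, so f_B = 291.3 + 7.5 = 298.8 Hz.
C is above B, so f_C = 298.8 + 7.3 = 306.1 Hz.

306.1 Hz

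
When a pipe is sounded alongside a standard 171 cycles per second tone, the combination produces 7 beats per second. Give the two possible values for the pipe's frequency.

|f − 171| = 7, so f = 171 ± 7.

164 Hz or 178 Hz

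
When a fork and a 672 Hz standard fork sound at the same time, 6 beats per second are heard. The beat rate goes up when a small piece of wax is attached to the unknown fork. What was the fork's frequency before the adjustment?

|f − 672| = 6, so the fork was at either 666 Hz or 678 Hz.
Loading a fork with wax lowers its frequency; the adjustment lowers the fork's frequency.
The beat rate rose, so the adjustment moved the fork further from 672 Hz — it was already below the reference.

666 Hz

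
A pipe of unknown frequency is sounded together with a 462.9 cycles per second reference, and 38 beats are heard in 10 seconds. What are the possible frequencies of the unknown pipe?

Beat frequency = 38/10 = 3.8 Hz.
|f − 462.9| = 3.8, so f = 462.9 ± 3.8.

459.1 Hz or 466.7 Hz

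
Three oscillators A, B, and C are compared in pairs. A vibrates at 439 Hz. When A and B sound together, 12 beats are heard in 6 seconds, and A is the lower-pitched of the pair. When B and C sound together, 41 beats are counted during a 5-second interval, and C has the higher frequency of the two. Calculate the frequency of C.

A–B: Beat frequency = 12/6 = 2 Hz.
B is above A, so f_B = 439 + 2 = 441 Hz.
B–C: Beat frequency = 41/5 = 8.2 Hz.
C is above B, so f_C = 441 + 8.2 = 449.2 Hz.

449.2 Hz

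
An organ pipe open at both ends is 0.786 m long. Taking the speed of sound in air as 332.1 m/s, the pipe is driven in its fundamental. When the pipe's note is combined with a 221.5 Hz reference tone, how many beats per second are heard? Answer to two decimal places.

10.24 Hz

Open pipe: f_n = n·v/(2L) = 1·332.1/(2·0.786) = 211.2595 Hz.
f_beat = |211.2595 − 221.5| = 10.24 Hz.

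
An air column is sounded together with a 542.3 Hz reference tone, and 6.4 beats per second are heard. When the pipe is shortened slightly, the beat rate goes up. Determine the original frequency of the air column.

|f − 542.3| = 6.4, so the air column was at either 535.9 Hz or 548.7 Hz.
A shorter pipe has a higher fundamental; the adjustment raises the air column's frequency.
The beat rate rose, so the adjustment moved the air column further from 542.3 Hz — it was already above the reference.

548.7 Hz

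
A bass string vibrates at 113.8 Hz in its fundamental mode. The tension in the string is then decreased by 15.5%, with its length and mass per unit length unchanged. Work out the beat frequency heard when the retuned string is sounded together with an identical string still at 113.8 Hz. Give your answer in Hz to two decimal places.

For a string, f ∝ √T, so the new frequency is 113.8·√0.845 = 104.6094 Hz.
f_beat = |104.6094 − 113.8| = 9.19 Hz.

9.19 Hz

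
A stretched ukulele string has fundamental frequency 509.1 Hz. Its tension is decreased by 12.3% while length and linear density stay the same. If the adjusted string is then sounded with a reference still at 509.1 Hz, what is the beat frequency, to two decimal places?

For a string, f ∝ √T, so the new frequency is 509.1·√0.877 = 476.7634 Hz.
f_beat = |476.7634 − 509.1| = 32.34 Hz.

32.34 Hz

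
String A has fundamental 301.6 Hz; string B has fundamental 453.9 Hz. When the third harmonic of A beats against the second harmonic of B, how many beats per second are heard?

3.0 Hz

Third harmonic of the first: 3·301.6 = 904.8 Hz.
Second harmonic of the second: 2·453.9 = 907.8 Hz.
f_beat = |904.8 − 907.8| = 3.0 Hz.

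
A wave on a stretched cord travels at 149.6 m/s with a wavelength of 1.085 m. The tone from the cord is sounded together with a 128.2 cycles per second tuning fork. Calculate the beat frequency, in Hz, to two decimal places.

9.68 Hz

Source frequency f = v/λ = 149.6/1.085 = 137.8802 Hz.
f_beat = |137.8802 − 128.2| = 9.68 Hz.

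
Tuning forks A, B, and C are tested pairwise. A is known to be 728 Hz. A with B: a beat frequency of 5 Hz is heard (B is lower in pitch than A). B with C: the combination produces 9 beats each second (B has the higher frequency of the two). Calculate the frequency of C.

B is below A, so f_B = 728 − 5 = 723 Hz.
C is below B, so f_C = 723 − 9 = 714 Hz.

714 Hz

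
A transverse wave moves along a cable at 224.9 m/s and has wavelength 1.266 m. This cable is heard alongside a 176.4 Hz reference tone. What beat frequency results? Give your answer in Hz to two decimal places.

Source frequency f = v/λ = 224.9/1.266 = 177.6461 Hz.
f_beat = |177.6461 − 176.4| = 1.25 Hz.

1.25 Hz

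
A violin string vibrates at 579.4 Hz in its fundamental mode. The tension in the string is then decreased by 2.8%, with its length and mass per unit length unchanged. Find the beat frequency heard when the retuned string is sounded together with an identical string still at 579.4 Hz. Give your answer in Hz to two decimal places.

For a string, f ∝ √T, so the new frequency is 579.4·√0.972 = 571.2308 Hz.
f_beat = |571.2308 − 579.4| = 8.17 Hz.

8.17 Hz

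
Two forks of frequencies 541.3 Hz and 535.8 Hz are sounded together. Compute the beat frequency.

5.5 Hz

Beats arise from superposition of two nearby frequencies; the beat rate is |f₁ − f₂|.
|541.3 − 535.8| = 5.5 Hz.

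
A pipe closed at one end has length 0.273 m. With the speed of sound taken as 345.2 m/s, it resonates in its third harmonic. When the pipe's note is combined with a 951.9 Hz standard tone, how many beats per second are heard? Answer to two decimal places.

Closed pipe (odd harmonics): f_n = n·v/(4L) = 3·345.2/(4·0.273) = 948.3516 Hz.
f_beat = |948.3516 − 951.9| = 3.55 Hz.

3.55 Hz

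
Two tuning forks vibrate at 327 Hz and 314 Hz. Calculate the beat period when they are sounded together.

0.077 s

f_beat = |327 − 314| = 13 Hz.
Beat period T = 1 / f_beat = 1 / 13 s.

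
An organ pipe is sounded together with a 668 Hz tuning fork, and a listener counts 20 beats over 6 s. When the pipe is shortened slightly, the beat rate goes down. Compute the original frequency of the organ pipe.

Beat frequency = 20/6 = 3.3333 Hz.
|f − 668| = 3.3333, so the organ pipe was at either 664.6667 Hz or 671.3333 Hz.
A shorter pipe has a higher fundamental; the adjustment raises the organ pipe's frequency.
The beat rate fell, so the adjustment moved the organ pipe toward 668 Hz — it must have started below the reference.

664.6667 Hz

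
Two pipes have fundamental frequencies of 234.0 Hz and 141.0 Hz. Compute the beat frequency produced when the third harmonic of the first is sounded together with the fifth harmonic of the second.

Third harmonic of the first: 3·234.0 = 702.0 Hz.
Fifth harmonic of the second: 5·141.0 = 705.0 Hz.
f_beat = |702.0 − 705.0| = 3.0 Hz.

3.0 Hz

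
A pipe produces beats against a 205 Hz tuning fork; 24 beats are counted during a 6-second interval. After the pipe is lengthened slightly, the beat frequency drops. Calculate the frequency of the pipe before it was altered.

209 Hz

Beat frequency = 24/6 = 4 Hz.
|f − 205| = 4, so the pipe was at either 201 Hz or 209 Hz.
A longer pipe has a lower fundamental; the adjustment lowers the pipe's frequency.
The beat rate fell, so the adjustment moved the pipe toward 205 Hz — it must have started above the reference.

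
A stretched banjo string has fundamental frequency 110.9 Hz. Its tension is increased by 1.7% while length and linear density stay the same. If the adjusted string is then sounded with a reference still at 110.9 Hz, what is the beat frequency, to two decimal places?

For a string, f ∝ √T, so the new frequency is 110.9·√1.017 = 111.8387 Hz.
f_beat = |111.8387 − 110.9| = 0.94 Hz.

0.94 Hz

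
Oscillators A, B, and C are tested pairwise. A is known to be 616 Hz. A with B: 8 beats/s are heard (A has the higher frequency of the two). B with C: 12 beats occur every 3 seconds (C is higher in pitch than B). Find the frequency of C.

B is below A, so f_B = 616 − 8 = 608 Hz.
B–C: Beat frequency = 12/3 = 4 Hz.
C is above B, so f_C = 608 + 4 = 612 Hz.

612 Hz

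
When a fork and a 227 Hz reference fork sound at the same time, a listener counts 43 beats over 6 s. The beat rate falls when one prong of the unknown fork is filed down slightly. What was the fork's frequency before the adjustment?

Beat frequency = 43/6 = 7.1667 Hz.
|f − 227| = 7.1667, so the fork was at either 219.8333 Hz or 234.1667 Hz.
Filing a prong removes mass and raises the fork's frequency; the adjustment raises the fork's frequency.
The beat rate fell, so the adjustment moved the fork toward 227 Hz — it must have started below the reference.

219.8333 Hz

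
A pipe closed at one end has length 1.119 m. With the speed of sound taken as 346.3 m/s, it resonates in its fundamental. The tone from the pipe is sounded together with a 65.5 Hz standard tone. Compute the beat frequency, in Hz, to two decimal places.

11.87 Hz

Closed pipe (odd harmonics): f_n = n·v/(4L) = 1·346.3/(4·1.119) = 77.3682 Hz.
f_beat = |77.3682 − 65.5| = 11.87 Hz.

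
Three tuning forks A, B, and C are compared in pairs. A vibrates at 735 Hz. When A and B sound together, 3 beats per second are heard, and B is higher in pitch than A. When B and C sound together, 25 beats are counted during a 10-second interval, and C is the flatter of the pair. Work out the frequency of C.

735.5 Hz

B is above A, so f_B = 735 + 3 = 738 Hz.
B–C: Beat frequency = 25/10 = 2.5 Hz.
C is below B, so f_C = 738 − 2.5 = 735.5 Hz.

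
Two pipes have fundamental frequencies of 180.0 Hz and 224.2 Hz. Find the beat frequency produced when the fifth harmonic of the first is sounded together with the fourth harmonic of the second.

3.2 Hz

Fifth harmonic of the first: 5·180.0 = 900.0 Hz.
Fourth harmonic of the second: 4·224.2 = 896.8 Hz.
f_beat = |900.0 − 896.8| = 3.2 Hz.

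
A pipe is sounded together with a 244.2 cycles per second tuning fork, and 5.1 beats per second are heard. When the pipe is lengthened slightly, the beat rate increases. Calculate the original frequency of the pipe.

239.1 Hz

|f − 244.2| = 5.1, so the pipe was at either 239.1 Hz or 249.3 Hz.
A longer pipe has a lower fundamental; the adjustment lowers the pipe's frequency.
The beat rate rose, so the adjustment moved the pipe further from 244.2 Hz — it was already below the reference.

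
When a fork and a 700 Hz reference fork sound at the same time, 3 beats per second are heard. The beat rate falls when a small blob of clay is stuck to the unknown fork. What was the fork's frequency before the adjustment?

703 Hz

|f − 700| = 3, so the fork was at either 697 Hz or 703 Hz.
Adding mass to a fork lowers its frequency; the adjustment lowers the fork's frequency.
The beat rate fell, so the adjustment moved the fork toward 700 Hz — it must have started above the reference.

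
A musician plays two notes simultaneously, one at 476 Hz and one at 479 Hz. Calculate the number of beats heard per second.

3 Hz

Beats arise from superposition of two nearby frequencies; the beat rate is |f₁ − f₂|.
|476 − 479| = 3 Hz.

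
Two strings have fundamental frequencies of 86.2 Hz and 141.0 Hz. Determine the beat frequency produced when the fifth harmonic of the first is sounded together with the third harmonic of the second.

8.0 Hz

Fifth harmonic of the first: 5·86.2 = 431.0 Hz.
Third harmonic of the second: 3·141.0 = 423.0 Hz.
f_beat = |431.0 − 423.0| = 8.0 Hz.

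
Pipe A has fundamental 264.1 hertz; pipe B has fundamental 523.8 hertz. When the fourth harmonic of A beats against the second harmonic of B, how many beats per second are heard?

Fourth harmonic of the first: 4·264.1 = 1056.4 Hz.
Second harmonic of the second: 2·523.8 = 1047.6 Hz.
f_beat = |1056.4 − 1047.6| = 8.8 Hz.

8.8 Hz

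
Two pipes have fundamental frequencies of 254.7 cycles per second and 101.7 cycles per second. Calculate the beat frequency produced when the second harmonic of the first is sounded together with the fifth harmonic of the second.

Second harmonic of the first: 2·254.7 = 509.4 Hz.
Fifth harmonic of the second: 5·101.7 = 508.5 Hz.
f_beat = |509.4 − 508.5| = 0.9 Hz.

0.9 Hz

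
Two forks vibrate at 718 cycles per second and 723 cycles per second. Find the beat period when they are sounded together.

f_beat = |718 − 723| = 5 Hz.
Beat period T = 1 / f_beat = 1 / 5 s.

0.200 s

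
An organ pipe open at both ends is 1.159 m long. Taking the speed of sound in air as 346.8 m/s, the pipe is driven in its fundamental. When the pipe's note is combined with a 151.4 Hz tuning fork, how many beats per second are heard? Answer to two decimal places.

1.79 Hz

Open pipe: f_n = n·v/(2L) = 1·346.8/(2·1.159) = 149.6117 Hz.
f_beat = |149.6117 − 151.4| = 1.79 Hz.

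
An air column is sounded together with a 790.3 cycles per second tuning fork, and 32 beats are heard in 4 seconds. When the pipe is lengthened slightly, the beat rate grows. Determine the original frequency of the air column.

782.3 Hz

Beat frequency = 32/4 = 8 Hz.
|f − 790.3| = 8, so the air column was at either 782.3 Hz or 798.3 Hz.
A longer pipe has a lower fundamental; the adjustment lowers the air column's frequency.
The beat rate rose, so the adjustment moved the air column further from 790.3 Hz — it was already below the reference.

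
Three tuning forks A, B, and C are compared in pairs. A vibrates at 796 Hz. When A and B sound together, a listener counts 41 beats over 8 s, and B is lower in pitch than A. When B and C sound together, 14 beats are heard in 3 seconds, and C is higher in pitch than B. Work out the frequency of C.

795.5417 Hz

A–B: Beat frequency = 41/8 = 5.125 Hz.
B is below A, so f_B = 796 − 5.125 = 790.875 Hz.
B–C: Beat frequency = 14/3 = 4.6667 Hz.
C is above B, so f_C = 790.875 + 4.6667 = 795.5417 Hz.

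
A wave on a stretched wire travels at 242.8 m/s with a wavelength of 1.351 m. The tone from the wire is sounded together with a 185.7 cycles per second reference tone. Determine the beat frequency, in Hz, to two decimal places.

5.98 Hz

Source frequency f = v/λ = 242.8/1.351 = 179.7187 Hz.
f_beat = |179.7187 − 185.7| = 5.98 Hz.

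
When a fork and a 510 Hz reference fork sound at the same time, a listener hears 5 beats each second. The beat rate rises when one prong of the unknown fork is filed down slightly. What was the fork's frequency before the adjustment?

515 Hz

|f − 510| = 5, so the fork was at either 505 Hz or 515 Hz.
Filing a prong removes mass and raises the fork's frequency; the adjustment raises the fork's frequency.
The beat rate rose, so the adjustment moved the fork further from 510 Hz — it was already above the reference.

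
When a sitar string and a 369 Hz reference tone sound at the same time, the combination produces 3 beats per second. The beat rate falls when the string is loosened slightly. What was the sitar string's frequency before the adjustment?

|f − 369| = 3, so the sitar string was at either 366 Hz or 372 Hz.
Reducing tension lowers a string's frequency; the adjustment lowers the sitar string's frequency.
The beat rate fell, so the adjustment moved the sitar string toward 369 Hz — it must have started above the reference.

372 Hz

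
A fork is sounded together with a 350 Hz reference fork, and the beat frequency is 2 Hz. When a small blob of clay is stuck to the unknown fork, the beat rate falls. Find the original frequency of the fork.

|f − 350| = 2, so the fork was at either 348 Hz or 352 Hz.
Adding mass to a fork lowers its frequency; the adjustment lowers the fork's frequency.
The beat rate fell, so the adjustment moved the fork toward 350 Hz — it must have started above the reference.

352 Hz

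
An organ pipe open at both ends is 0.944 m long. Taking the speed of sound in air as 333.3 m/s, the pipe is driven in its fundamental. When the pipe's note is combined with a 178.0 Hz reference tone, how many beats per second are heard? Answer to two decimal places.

Open pipe: f_n = n·v/(2L) = 1·333.3/(2·0.944) = 176.5360 Hz.
f_beat = |176.5360 − 178.0| = 1.46 Hz.

1.46 Hz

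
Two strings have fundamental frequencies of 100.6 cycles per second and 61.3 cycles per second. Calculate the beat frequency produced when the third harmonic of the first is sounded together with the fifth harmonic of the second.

Third harmonic of the first: 3·100.6 = 301.8 Hz.
Fifth harmonic of the second: 5·61.3 = 306.5 Hz.
f_beat = |301.8 − 306.5| = 4.7 Hz.

4.7 Hz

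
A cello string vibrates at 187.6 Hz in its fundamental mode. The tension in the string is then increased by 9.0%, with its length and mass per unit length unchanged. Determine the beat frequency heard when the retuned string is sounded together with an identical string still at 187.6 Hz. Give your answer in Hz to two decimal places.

For a string, f ∝ √T, so the new frequency is 187.6·√1.090 = 195.8602 Hz.
f_beat = |195.8602 − 187.6| = 8.26 Hz.

8.26 Hz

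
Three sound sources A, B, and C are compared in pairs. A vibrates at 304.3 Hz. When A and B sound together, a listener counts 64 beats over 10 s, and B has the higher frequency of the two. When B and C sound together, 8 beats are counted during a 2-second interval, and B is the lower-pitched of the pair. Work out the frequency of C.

A–B: Beat frequency = 64/10 = 6.4 Hz.
B is above A, so f_B = 304.3 + 6.4 = 310.7 Hz.
B–C: Beat frequency = 8/2 = 4 Hz.
C is above B, so f_C = 310.7 + 4 = 314.7 Hz.

314.7 Hz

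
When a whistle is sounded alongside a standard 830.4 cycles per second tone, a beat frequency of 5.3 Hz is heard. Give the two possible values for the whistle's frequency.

825.1 Hz or 835.7 Hz

|f − 830.4| = 5.3, so f = 830.4 ± 5.3.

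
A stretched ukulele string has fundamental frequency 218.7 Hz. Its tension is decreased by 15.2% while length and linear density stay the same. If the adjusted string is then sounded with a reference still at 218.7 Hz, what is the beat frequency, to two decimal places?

17.31 Hz

For a string, f ∝ √T, so the new frequency is 218.7·√0.848 = 201.3941 Hz.
f_beat = |201.3941 − 218.7| = 17.31 Hz.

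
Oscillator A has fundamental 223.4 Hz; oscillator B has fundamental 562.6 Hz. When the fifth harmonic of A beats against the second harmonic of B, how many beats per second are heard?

8.2 Hz

Fifth harmonic of the first: 5·223.4 = 1117.0 Hz.
Second harmonic of the second: 2·562.6 = 1125.2 Hz.
f_beat = |1117.0 − 1125.2| = 8.2 Hz.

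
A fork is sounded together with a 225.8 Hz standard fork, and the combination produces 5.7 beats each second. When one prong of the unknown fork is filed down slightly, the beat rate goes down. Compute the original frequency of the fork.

220.1 Hz

|f − 225.8| = 5.7, so the fork was at either 220.1 Hz or 231.5 Hz.
Filing a prong removes mass and raises the fork's frequency; the adjustment raises the fork's frequency.
The beat rate fell, so the adjustment moved the fork toward 225.8 Hz — it must have started below the reference.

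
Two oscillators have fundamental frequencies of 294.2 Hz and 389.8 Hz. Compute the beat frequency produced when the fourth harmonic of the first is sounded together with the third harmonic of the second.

7.4 Hz

Fourth harmonic of the first: 4·294.2 = 1176.8 Hz.
Third harmonic of the second: 3·389.8 = 1169.4 Hz.
f_beat = |1176.8 − 1169.4| = 7.4 Hz.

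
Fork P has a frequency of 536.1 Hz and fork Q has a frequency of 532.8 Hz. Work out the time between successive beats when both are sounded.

0.303 s

f_beat = |536.1 − 532.8| = 3.3 Hz.
Beat period T = 1 / f_beat = 1 / 3.3 s.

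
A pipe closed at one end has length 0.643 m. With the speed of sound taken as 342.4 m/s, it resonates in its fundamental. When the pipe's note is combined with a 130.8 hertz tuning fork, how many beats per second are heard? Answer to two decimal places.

Closed pipe (odd harmonics): f_n = n·v/(4L) = 1·342.4/(4·0.643) = 133.1260 Hz.
f_beat = |133.1260 − 130.8| = 2.33 Hz.

2.33 Hz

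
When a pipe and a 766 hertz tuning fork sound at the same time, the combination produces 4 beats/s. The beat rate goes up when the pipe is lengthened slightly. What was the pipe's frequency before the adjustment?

762 Hz

|f − 766| = 4, so the pipe was at either 762 Hz or 770 Hz.
A longer pipe has a lower fundamental; the adjustment lowers the pipe's frequency.
The beat rate rose, so the adjustment moved the pipe further from 766 Hz — it was already below the reference.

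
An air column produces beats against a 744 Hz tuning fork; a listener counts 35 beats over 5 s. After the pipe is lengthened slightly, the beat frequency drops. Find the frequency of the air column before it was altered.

751 Hz

Beat frequency = 35/5 = 7 Hz.
|f − 744| = 7, so the air column was at either 737 Hz or 751 Hz.
A longer pipe has a lower fundamental; the adjustment lowers the air column's frequency.
The beat rate fell, so the adjustment moved the air column toward 744 Hz — it must have started above the reference.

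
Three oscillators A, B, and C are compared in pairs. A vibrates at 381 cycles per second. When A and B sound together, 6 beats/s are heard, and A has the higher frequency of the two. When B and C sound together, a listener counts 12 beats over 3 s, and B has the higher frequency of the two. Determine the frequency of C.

371 Hz

B is below A, so f_B = 381 − 6 = 375 Hz.
B–C: Beat frequency = 12/3 = 4 Hz.
C is below B, so f_C = 375 − 4 = 371 Hz.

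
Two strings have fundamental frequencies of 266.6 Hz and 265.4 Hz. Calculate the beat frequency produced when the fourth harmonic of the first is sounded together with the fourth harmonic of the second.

Fourth harmonic of the first: 4·266.6 = 1066.4 Hz.
Fourth harmonic of the second: 4·265.4 = 1061.6 Hz.
f_beat = |1066.4 − 1061.6| = 4.8 Hz.

4.8 Hz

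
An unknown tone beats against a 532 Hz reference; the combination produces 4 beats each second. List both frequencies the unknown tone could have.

528 Hz or 536 Hz

|f − 532| = 4, so f = 532 ± 4.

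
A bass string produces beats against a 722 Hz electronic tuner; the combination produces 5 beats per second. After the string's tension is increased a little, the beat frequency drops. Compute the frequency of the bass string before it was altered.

|f − 722| = 5, so the bass string was at either 717 Hz or 727 Hz.
Higher tension means higher frequency; the adjustment raises the bass string's frequency.
The beat rate fell, so the adjustment moved the bass string toward 722 Hz — it must have started below the reference.

717 Hz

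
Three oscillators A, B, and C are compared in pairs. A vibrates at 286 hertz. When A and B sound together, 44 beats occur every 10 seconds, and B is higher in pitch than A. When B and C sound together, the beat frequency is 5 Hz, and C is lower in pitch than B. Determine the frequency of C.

A–B: Beat frequency = 44/10 = 4.4 Hz.
B is above A, so f_B = 286 + 4.4 = 290.4 Hz.
C is below B, so f_C = 290.4 − 5 = 285.4 Hz.

285.4 Hz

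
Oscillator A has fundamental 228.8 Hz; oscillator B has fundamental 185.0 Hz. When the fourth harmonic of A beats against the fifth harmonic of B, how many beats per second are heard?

9.8 Hz

Fourth harmonic of the first: 4·228.8 = 915.2 Hz.
Fifth harmonic of the second: 5·185.0 = 925.0 Hz.
f_beat = |915.2 − 925.0| = 9.8 Hz.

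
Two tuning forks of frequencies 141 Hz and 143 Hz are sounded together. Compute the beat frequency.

f_beat = |f₁ − f₂|.
|141 − 143| = 2 Hz.

2 Hz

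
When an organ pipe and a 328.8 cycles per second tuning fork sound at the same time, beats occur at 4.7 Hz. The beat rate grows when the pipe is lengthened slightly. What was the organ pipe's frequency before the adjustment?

324.1 Hz

|f − 328.8| = 4.7, so the organ pipe was at either 324.1 Hz or 333.5 Hz.
A longer pipe has a lower fundamental; the adjustment lowers the organ pipe's frequency.
The beat rate rose, so the adjustment moved the organ pipe further from 328.8 Hz — it was already below the reference.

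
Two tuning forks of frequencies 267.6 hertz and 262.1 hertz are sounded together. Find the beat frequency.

5.5 Hz

f_beat = |f₁ − f₂|.
|267.6 − 262.1| = 5.5 Hz.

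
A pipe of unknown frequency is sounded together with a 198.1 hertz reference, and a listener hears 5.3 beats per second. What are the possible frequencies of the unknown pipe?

192.8 Hz or 203.4 Hz

|f − 198.1| = 5.3, so f = 198.1 ± 5.3.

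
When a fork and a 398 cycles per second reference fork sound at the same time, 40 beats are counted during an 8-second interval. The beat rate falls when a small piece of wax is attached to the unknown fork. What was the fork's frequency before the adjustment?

403 Hz

Beat frequency = 40/8 = 5 Hz.
|f − 398| = 5, so the fork was at either 393 Hz or 403 Hz.
Loading a fork with wax lowers its frequency; the adjustment lowers the fork's frequency.
The beat rate fell, so the adjustment moved the fork toward 398 Hz — it must have started above the reference.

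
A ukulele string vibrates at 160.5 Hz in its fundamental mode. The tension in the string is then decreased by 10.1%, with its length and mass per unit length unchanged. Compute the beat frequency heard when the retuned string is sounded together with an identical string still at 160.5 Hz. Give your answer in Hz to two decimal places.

8.32 Hz

For a string, f ∝ √T, so the new frequency is 160.5·√0.899 = 152.1791 Hz.
f_beat = |152.1791 − 160.5| = 8.32 Hz.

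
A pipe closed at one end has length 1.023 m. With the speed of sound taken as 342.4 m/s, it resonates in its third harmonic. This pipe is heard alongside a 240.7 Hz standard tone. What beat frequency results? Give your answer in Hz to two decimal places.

Closed pipe (odd harmonics): f_n = n·v/(4L) = 3·342.4/(4·1.023) = 251.0264 Hz.
f_beat = |251.0264 − 240.7| = 10.33 Hz.

10.33 Hz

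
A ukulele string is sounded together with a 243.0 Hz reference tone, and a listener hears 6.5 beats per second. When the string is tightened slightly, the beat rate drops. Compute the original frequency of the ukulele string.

|f − 243.0| = 6.5, so the ukulele string was at either 236.5 Hz or 249.5 Hz.
Increasing tension raises a string's frequency; the adjustment raises the ukulele string's frequency.
The beat rate fell, so the adjustment moved the ukulele string toward 243.0 Hz — it must have started below the reference.

236.5 Hz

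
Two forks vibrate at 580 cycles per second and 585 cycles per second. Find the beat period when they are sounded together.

0.200 s

f_beat = |580 − 585| = 5 Hz.
Beat period T = 1 / f_beat = 1 / 5 s.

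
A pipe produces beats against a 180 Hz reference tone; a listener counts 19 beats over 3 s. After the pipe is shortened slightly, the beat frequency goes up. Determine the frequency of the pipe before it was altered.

186.3333 Hz

Beat frequency = 19/3 = 6.3333 Hz.
|f − 180| = 6.3333, so the pipe was at either 173.6667 Hz or 186.3333 Hz.
A shorter pipe has a higher fundamental; the adjustment raises the pipe's frequency.
The beat rate rose, so the adjustment moved the pipe further from 180 Hz — it was already above the reference.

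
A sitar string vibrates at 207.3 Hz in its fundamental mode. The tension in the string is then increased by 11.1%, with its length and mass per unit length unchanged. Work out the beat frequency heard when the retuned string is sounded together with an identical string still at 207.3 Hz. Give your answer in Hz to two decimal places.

For a string, f ∝ √T, so the new frequency is 207.3·√1.111 = 218.5025 Hz.
f_beat = |218.5025 − 207.3| = 11.20 Hz.

11.20 Hz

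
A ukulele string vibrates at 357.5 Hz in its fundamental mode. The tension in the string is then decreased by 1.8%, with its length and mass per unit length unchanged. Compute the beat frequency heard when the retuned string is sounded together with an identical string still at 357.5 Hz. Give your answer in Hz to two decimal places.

3.23 Hz

For a string, f ∝ √T, so the new frequency is 357.5·√0.982 = 354.2679 Hz.
f_beat = |354.2679 − 357.5| = 3.23 Hz.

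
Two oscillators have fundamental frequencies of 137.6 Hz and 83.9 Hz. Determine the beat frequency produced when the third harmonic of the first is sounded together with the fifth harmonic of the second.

6.7 Hz

Third harmonic of the first: 3·137.6 = 412.8 Hz.
Fifth harmonic of the second: 5·83.9 = 419.5 Hz.
f_beat = |412.8 − 419.5| = 6.7 Hz.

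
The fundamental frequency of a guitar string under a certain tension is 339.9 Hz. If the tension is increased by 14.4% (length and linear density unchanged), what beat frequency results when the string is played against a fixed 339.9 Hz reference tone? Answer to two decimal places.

For a string, f ∝ √T, so the new frequency is 339.9·√1.144 = 363.5500 Hz.
f_beat = |363.5500 − 339.9| = 23.65 Hz.

23.65 Hz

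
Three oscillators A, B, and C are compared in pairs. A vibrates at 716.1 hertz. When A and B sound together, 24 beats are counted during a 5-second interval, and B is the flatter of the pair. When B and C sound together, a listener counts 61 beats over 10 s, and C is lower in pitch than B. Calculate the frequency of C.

705.2 Hz

A–B: Beat frequency = 24/5 = 4.8 Hz.
B is below A, so f_B = 716.1 − 4.8 = 711.3 Hz.
B–C: Beat frequency = 61/10 = 6.1 Hz.
C is below B, so f_C = 711.3 − 6.1 = 705.2 Hz.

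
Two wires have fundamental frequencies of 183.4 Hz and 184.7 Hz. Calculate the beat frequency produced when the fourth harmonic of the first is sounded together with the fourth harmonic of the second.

Fourth harmonic of the first: 4·183.4 = 733.6 Hz.
Fourth harmonic of the second: 4·184.7 = 738.8 Hz.
f_beat = |733.6 − 738.8| = 5.2 Hz.

5.2 Hz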